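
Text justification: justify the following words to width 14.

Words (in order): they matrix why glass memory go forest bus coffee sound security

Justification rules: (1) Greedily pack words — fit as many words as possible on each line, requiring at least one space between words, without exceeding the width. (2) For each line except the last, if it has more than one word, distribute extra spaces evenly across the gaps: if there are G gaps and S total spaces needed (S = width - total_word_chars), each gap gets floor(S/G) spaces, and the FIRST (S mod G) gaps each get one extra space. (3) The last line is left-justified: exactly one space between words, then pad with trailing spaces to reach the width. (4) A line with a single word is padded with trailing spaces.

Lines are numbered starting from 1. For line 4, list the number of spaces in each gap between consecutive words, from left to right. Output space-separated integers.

Line 1: ['they', 'matrix'] (min_width=11, slack=3)
Line 2: ['why', 'glass'] (min_width=9, slack=5)
Line 3: ['memory', 'go'] (min_width=9, slack=5)
Line 4: ['forest', 'bus'] (min_width=10, slack=4)
Line 5: ['coffee', 'sound'] (min_width=12, slack=2)
Line 6: ['security'] (min_width=8, slack=6)

Answer: 5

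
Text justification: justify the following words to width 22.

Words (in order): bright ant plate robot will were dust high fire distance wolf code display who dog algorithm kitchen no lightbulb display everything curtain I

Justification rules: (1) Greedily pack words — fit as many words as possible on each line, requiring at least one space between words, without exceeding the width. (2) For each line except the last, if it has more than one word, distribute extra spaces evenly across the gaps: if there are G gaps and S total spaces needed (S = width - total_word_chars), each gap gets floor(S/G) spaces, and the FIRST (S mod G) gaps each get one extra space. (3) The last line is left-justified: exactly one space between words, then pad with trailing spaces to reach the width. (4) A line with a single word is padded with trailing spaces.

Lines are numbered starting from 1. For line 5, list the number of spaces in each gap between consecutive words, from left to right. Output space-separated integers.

Line 1: ['bright', 'ant', 'plate', 'robot'] (min_width=22, slack=0)
Line 2: ['will', 'were', 'dust', 'high'] (min_width=19, slack=3)
Line 3: ['fire', 'distance', 'wolf'] (min_width=18, slack=4)
Line 4: ['code', 'display', 'who', 'dog'] (min_width=20, slack=2)
Line 5: ['algorithm', 'kitchen', 'no'] (min_width=20, slack=2)
Line 6: ['lightbulb', 'display'] (min_width=17, slack=5)
Line 7: ['everything', 'curtain', 'I'] (min_width=20, slack=2)

Answer: 2 2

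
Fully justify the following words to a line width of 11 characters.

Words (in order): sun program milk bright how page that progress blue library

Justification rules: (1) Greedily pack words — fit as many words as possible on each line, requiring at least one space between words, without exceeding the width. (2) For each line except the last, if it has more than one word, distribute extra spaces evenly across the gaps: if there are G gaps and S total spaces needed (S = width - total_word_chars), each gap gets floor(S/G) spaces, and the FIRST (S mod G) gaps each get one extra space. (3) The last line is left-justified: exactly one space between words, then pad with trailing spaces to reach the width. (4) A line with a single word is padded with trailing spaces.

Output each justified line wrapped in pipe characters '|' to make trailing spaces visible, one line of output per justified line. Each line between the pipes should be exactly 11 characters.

Answer: |sun program|
|milk bright|
|how    page|
|that       |
|progress   |
|blue       |
|library    |

Derivation:
Line 1: ['sun', 'program'] (min_width=11, slack=0)
Line 2: ['milk', 'bright'] (min_width=11, slack=0)
Line 3: ['how', 'page'] (min_width=8, slack=3)
Line 4: ['that'] (min_width=4, slack=7)
Line 5: ['progress'] (min_width=8, slack=3)
Line 6: ['blue'] (min_width=4, slack=7)
Line 7: ['library'] (min_width=7, slack=4)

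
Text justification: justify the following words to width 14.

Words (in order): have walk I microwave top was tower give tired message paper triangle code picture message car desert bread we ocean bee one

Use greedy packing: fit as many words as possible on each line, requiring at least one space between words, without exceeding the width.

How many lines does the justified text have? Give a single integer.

Answer: 10

Derivation:
Line 1: ['have', 'walk', 'I'] (min_width=11, slack=3)
Line 2: ['microwave', 'top'] (min_width=13, slack=1)
Line 3: ['was', 'tower', 'give'] (min_width=14, slack=0)
Line 4: ['tired', 'message'] (min_width=13, slack=1)
Line 5: ['paper', 'triangle'] (min_width=14, slack=0)
Line 6: ['code', 'picture'] (min_width=12, slack=2)
Line 7: ['message', 'car'] (min_width=11, slack=3)
Line 8: ['desert', 'bread'] (min_width=12, slack=2)
Line 9: ['we', 'ocean', 'bee'] (min_width=12, slack=2)
Line 10: ['one'] (min_width=3, slack=11)
Total lines: 10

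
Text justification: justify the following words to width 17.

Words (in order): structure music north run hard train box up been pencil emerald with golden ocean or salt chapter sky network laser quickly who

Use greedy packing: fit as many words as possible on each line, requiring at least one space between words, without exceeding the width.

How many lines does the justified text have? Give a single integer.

Answer: 8

Derivation:
Line 1: ['structure', 'music'] (min_width=15, slack=2)
Line 2: ['north', 'run', 'hard'] (min_width=14, slack=3)
Line 3: ['train', 'box', 'up', 'been'] (min_width=17, slack=0)
Line 4: ['pencil', 'emerald'] (min_width=14, slack=3)
Line 5: ['with', 'golden', 'ocean'] (min_width=17, slack=0)
Line 6: ['or', 'salt', 'chapter'] (min_width=15, slack=2)
Line 7: ['sky', 'network', 'laser'] (min_width=17, slack=0)
Line 8: ['quickly', 'who'] (min_width=11, slack=6)
Total lines: 8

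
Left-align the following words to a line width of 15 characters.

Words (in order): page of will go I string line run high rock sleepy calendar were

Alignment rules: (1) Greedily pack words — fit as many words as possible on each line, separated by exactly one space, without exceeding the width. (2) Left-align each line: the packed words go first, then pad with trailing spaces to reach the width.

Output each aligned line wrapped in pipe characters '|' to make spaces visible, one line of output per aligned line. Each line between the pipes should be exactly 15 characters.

Line 1: ['page', 'of', 'will', 'go'] (min_width=15, slack=0)
Line 2: ['I', 'string', 'line'] (min_width=13, slack=2)
Line 3: ['run', 'high', 'rock'] (min_width=13, slack=2)
Line 4: ['sleepy', 'calendar'] (min_width=15, slack=0)
Line 5: ['were'] (min_width=4, slack=11)

Answer: |page of will go|
|I string line  |
|run high rock  |
|sleepy calendar|
|were           |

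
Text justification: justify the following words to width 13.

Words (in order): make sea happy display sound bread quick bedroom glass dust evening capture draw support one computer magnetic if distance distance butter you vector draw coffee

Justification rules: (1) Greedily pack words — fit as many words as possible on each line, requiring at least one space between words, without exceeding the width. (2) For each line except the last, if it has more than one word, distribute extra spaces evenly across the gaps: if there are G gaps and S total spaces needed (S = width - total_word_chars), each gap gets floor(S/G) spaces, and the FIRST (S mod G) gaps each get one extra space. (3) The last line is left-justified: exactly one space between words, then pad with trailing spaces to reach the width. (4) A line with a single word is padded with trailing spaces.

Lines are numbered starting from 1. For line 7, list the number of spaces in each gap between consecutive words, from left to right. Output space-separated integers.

Line 1: ['make', 'sea'] (min_width=8, slack=5)
Line 2: ['happy', 'display'] (min_width=13, slack=0)
Line 3: ['sound', 'bread'] (min_width=11, slack=2)
Line 4: ['quick', 'bedroom'] (min_width=13, slack=0)
Line 5: ['glass', 'dust'] (min_width=10, slack=3)
Line 6: ['evening'] (min_width=7, slack=6)
Line 7: ['capture', 'draw'] (min_width=12, slack=1)
Line 8: ['support', 'one'] (min_width=11, slack=2)
Line 9: ['computer'] (min_width=8, slack=5)
Line 10: ['magnetic', 'if'] (min_width=11, slack=2)
Line 11: ['distance'] (min_width=8, slack=5)
Line 12: ['distance'] (min_width=8, slack=5)
Line 13: ['butter', 'you'] (min_width=10, slack=3)
Line 14: ['vector', 'draw'] (min_width=11, slack=2)
Line 15: ['coffee'] (min_width=6, slack=7)

Answer: 2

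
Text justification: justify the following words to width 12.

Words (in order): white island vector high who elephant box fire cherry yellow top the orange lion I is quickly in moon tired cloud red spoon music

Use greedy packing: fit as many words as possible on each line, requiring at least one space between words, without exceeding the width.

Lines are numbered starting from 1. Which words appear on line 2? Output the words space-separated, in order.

Line 1: ['white', 'island'] (min_width=12, slack=0)
Line 2: ['vector', 'high'] (min_width=11, slack=1)
Line 3: ['who', 'elephant'] (min_width=12, slack=0)
Line 4: ['box', 'fire'] (min_width=8, slack=4)
Line 5: ['cherry'] (min_width=6, slack=6)
Line 6: ['yellow', 'top'] (min_width=10, slack=2)
Line 7: ['the', 'orange'] (min_width=10, slack=2)
Line 8: ['lion', 'I', 'is'] (min_width=9, slack=3)
Line 9: ['quickly', 'in'] (min_width=10, slack=2)
Line 10: ['moon', 'tired'] (min_width=10, slack=2)
Line 11: ['cloud', 'red'] (min_width=9, slack=3)
Line 12: ['spoon', 'music'] (min_width=11, slack=1)

Answer: vector high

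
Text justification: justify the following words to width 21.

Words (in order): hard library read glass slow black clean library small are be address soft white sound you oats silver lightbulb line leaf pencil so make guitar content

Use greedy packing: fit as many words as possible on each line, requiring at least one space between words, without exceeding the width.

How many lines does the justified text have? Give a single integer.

Line 1: ['hard', 'library', 'read'] (min_width=17, slack=4)
Line 2: ['glass', 'slow', 'black'] (min_width=16, slack=5)
Line 3: ['clean', 'library', 'small'] (min_width=19, slack=2)
Line 4: ['are', 'be', 'address', 'soft'] (min_width=19, slack=2)
Line 5: ['white', 'sound', 'you', 'oats'] (min_width=20, slack=1)
Line 6: ['silver', 'lightbulb', 'line'] (min_width=21, slack=0)
Line 7: ['leaf', 'pencil', 'so', 'make'] (min_width=19, slack=2)
Line 8: ['guitar', 'content'] (min_width=14, slack=7)
Total lines: 8

Answer: 8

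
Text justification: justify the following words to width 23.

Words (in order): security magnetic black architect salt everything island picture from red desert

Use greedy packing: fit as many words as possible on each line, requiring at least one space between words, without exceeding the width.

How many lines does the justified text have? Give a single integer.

Answer: 4

Derivation:
Line 1: ['security', 'magnetic', 'black'] (min_width=23, slack=0)
Line 2: ['architect', 'salt'] (min_width=14, slack=9)
Line 3: ['everything', 'island'] (min_width=17, slack=6)
Line 4: ['picture', 'from', 'red', 'desert'] (min_width=23, slack=0)
Total lines: 4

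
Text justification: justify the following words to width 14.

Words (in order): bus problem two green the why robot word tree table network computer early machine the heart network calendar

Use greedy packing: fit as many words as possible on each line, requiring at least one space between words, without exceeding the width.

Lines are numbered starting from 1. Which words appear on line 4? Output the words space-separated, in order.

Line 1: ['bus', 'problem'] (min_width=11, slack=3)
Line 2: ['two', 'green', 'the'] (min_width=13, slack=1)
Line 3: ['why', 'robot', 'word'] (min_width=14, slack=0)
Line 4: ['tree', 'table'] (min_width=10, slack=4)
Line 5: ['network'] (min_width=7, slack=7)
Line 6: ['computer', 'early'] (min_width=14, slack=0)
Line 7: ['machine', 'the'] (min_width=11, slack=3)
Line 8: ['heart', 'network'] (min_width=13, slack=1)
Line 9: ['calendar'] (min_width=8, slack=6)

Answer: tree table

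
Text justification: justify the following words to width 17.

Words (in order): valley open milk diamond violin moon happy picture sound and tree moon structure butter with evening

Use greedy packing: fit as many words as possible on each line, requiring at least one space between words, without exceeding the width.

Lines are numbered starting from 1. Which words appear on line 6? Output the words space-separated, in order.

Answer: structure butter

Derivation:
Line 1: ['valley', 'open', 'milk'] (min_width=16, slack=1)
Line 2: ['diamond', 'violin'] (min_width=14, slack=3)
Line 3: ['moon', 'happy'] (min_width=10, slack=7)
Line 4: ['picture', 'sound', 'and'] (min_width=17, slack=0)
Line 5: ['tree', 'moon'] (min_width=9, slack=8)
Line 6: ['structure', 'butter'] (min_width=16, slack=1)
Line 7: ['with', 'evening'] (min_width=12, slack=5)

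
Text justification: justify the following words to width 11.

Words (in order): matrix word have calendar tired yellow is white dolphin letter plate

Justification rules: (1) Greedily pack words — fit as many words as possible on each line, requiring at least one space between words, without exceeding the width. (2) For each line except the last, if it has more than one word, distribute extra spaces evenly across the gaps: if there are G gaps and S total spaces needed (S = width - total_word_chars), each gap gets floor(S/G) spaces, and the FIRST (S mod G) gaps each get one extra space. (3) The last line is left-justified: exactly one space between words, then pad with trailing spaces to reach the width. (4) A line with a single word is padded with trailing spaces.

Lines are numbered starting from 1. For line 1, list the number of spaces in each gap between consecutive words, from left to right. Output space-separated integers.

Line 1: ['matrix', 'word'] (min_width=11, slack=0)
Line 2: ['have'] (min_width=4, slack=7)
Line 3: ['calendar'] (min_width=8, slack=3)
Line 4: ['tired'] (min_width=5, slack=6)
Line 5: ['yellow', 'is'] (min_width=9, slack=2)
Line 6: ['white'] (min_width=5, slack=6)
Line 7: ['dolphin'] (min_width=7, slack=4)
Line 8: ['letter'] (min_width=6, slack=5)
Line 9: ['plate'] (min_width=5, slack=6)

Answer: 1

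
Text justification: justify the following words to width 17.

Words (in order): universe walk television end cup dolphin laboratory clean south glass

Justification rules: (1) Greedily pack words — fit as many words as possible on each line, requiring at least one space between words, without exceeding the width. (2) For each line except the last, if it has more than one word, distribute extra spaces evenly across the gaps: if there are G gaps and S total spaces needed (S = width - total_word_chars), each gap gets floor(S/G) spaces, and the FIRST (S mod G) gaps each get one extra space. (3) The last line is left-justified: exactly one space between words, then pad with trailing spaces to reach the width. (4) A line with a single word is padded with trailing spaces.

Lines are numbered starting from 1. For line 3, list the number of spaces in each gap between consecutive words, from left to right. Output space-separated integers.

Answer: 7

Derivation:
Line 1: ['universe', 'walk'] (min_width=13, slack=4)
Line 2: ['television', 'end'] (min_width=14, slack=3)
Line 3: ['cup', 'dolphin'] (min_width=11, slack=6)
Line 4: ['laboratory', 'clean'] (min_width=16, slack=1)
Line 5: ['south', 'glass'] (min_width=11, slack=6)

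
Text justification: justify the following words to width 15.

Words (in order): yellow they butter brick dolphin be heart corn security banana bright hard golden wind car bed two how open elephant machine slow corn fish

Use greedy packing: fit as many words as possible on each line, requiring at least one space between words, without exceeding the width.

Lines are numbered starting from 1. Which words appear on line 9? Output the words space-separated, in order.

Line 1: ['yellow', 'they'] (min_width=11, slack=4)
Line 2: ['butter', 'brick'] (min_width=12, slack=3)
Line 3: ['dolphin', 'be'] (min_width=10, slack=5)
Line 4: ['heart', 'corn'] (min_width=10, slack=5)
Line 5: ['security', 'banana'] (min_width=15, slack=0)
Line 6: ['bright', 'hard'] (min_width=11, slack=4)
Line 7: ['golden', 'wind', 'car'] (min_width=15, slack=0)
Line 8: ['bed', 'two', 'how'] (min_width=11, slack=4)
Line 9: ['open', 'elephant'] (min_width=13, slack=2)
Line 10: ['machine', 'slow'] (min_width=12, slack=3)
Line 11: ['corn', 'fish'] (min_width=9, slack=6)

Answer: open elephant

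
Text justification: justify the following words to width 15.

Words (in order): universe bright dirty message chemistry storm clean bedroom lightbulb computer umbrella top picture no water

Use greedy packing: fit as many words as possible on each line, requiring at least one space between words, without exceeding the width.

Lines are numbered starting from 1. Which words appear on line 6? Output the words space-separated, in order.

Line 1: ['universe', 'bright'] (min_width=15, slack=0)
Line 2: ['dirty', 'message'] (min_width=13, slack=2)
Line 3: ['chemistry', 'storm'] (min_width=15, slack=0)
Line 4: ['clean', 'bedroom'] (min_width=13, slack=2)
Line 5: ['lightbulb'] (min_width=9, slack=6)
Line 6: ['computer'] (min_width=8, slack=7)
Line 7: ['umbrella', 'top'] (min_width=12, slack=3)
Line 8: ['picture', 'no'] (min_width=10, slack=5)
Line 9: ['water'] (min_width=5, slack=10)

Answer: computer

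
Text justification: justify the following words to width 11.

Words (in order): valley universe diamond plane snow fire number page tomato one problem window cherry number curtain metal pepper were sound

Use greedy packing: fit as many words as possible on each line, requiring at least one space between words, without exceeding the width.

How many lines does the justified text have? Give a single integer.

Line 1: ['valley'] (min_width=6, slack=5)
Line 2: ['universe'] (min_width=8, slack=3)
Line 3: ['diamond'] (min_width=7, slack=4)
Line 4: ['plane', 'snow'] (min_width=10, slack=1)
Line 5: ['fire', 'number'] (min_width=11, slack=0)
Line 6: ['page', 'tomato'] (min_width=11, slack=0)
Line 7: ['one', 'problem'] (min_width=11, slack=0)
Line 8: ['window'] (min_width=6, slack=5)
Line 9: ['cherry'] (min_width=6, slack=5)
Line 10: ['number'] (min_width=6, slack=5)
Line 11: ['curtain'] (min_width=7, slack=4)
Line 12: ['metal'] (min_width=5, slack=6)
Line 13: ['pepper', 'were'] (min_width=11, slack=0)
Line 14: ['sound'] (min_width=5, slack=6)
Total lines: 14

Answer: 14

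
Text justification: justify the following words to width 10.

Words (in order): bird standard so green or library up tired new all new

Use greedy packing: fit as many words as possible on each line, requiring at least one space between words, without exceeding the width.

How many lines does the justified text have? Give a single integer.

Answer: 7

Derivation:
Line 1: ['bird'] (min_width=4, slack=6)
Line 2: ['standard'] (min_width=8, slack=2)
Line 3: ['so', 'green'] (min_width=8, slack=2)
Line 4: ['or', 'library'] (min_width=10, slack=0)
Line 5: ['up', 'tired'] (min_width=8, slack=2)
Line 6: ['new', 'all'] (min_width=7, slack=3)
Line 7: ['new'] (min_width=3, slack=7)
Total lines: 7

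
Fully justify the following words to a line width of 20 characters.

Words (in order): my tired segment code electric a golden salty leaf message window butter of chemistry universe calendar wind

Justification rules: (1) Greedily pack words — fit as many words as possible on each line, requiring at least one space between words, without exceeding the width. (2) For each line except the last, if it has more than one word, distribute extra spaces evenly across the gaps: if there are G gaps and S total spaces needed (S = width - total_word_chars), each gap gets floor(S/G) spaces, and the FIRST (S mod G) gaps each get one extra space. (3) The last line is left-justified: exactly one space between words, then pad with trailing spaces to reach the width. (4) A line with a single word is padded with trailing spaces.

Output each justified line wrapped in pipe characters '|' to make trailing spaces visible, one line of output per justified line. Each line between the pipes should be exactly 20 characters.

Line 1: ['my', 'tired', 'segment'] (min_width=16, slack=4)
Line 2: ['code', 'electric', 'a'] (min_width=15, slack=5)
Line 3: ['golden', 'salty', 'leaf'] (min_width=17, slack=3)
Line 4: ['message', 'window'] (min_width=14, slack=6)
Line 5: ['butter', 'of', 'chemistry'] (min_width=19, slack=1)
Line 6: ['universe', 'calendar'] (min_width=17, slack=3)
Line 7: ['wind'] (min_width=4, slack=16)

Answer: |my   tired   segment|
|code    electric   a|
|golden   salty  leaf|
|message       window|
|butter  of chemistry|
|universe    calendar|
|wind                |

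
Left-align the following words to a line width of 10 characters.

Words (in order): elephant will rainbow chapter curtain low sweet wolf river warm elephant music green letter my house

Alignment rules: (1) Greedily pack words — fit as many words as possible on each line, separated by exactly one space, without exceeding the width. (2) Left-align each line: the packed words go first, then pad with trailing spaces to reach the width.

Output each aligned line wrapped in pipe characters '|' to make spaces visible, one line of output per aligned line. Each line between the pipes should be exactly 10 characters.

Answer: |elephant  |
|will      |
|rainbow   |
|chapter   |
|curtain   |
|low sweet |
|wolf river|
|warm      |
|elephant  |
|music     |
|green     |
|letter my |
|house     |

Derivation:
Line 1: ['elephant'] (min_width=8, slack=2)
Line 2: ['will'] (min_width=4, slack=6)
Line 3: ['rainbow'] (min_width=7, slack=3)
Line 4: ['chapter'] (min_width=7, slack=3)
Line 5: ['curtain'] (min_width=7, slack=3)
Line 6: ['low', 'sweet'] (min_width=9, slack=1)
Line 7: ['wolf', 'river'] (min_width=10, slack=0)
Line 8: ['warm'] (min_width=4, slack=6)
Line 9: ['elephant'] (min_width=8, slack=2)
Line 10: ['music'] (min_width=5, slack=5)
Line 11: ['green'] (min_width=5, slack=5)
Line 12: ['letter', 'my'] (min_width=9, slack=1)
Line 13: ['house'] (min_width=5, slack=5)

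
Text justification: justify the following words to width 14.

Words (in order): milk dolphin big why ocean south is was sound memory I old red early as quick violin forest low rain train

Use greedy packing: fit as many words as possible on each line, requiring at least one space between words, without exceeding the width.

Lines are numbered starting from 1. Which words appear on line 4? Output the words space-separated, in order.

Line 1: ['milk', 'dolphin'] (min_width=12, slack=2)
Line 2: ['big', 'why', 'ocean'] (min_width=13, slack=1)
Line 3: ['south', 'is', 'was'] (min_width=12, slack=2)
Line 4: ['sound', 'memory', 'I'] (min_width=14, slack=0)
Line 5: ['old', 'red', 'early'] (min_width=13, slack=1)
Line 6: ['as', 'quick'] (min_width=8, slack=6)
Line 7: ['violin', 'forest'] (min_width=13, slack=1)
Line 8: ['low', 'rain', 'train'] (min_width=14, slack=0)

Answer: sound memory I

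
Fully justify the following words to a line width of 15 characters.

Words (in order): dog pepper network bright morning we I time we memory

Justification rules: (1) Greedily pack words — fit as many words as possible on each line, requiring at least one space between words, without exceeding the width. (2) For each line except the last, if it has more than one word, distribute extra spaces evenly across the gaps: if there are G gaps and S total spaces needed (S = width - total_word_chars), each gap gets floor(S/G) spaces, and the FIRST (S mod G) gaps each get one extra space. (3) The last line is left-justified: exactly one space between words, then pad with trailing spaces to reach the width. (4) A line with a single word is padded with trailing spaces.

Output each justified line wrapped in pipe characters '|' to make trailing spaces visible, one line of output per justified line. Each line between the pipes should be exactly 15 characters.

Answer: |dog      pepper|
|network  bright|
|morning   we  I|
|time we memory |

Derivation:
Line 1: ['dog', 'pepper'] (min_width=10, slack=5)
Line 2: ['network', 'bright'] (min_width=14, slack=1)
Line 3: ['morning', 'we', 'I'] (min_width=12, slack=3)
Line 4: ['time', 'we', 'memory'] (min_width=14, slack=1)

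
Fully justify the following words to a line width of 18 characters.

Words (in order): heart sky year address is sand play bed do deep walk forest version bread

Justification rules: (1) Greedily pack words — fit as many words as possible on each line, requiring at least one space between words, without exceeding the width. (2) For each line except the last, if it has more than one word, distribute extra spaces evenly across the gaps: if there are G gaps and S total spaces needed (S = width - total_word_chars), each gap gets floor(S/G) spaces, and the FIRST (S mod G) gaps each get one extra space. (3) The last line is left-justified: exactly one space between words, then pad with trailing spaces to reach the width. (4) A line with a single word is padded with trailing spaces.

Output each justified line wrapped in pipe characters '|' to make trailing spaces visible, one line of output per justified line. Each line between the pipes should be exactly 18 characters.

Answer: |heart   sky   year|
|address   is  sand|
|play  bed  do deep|
|walk        forest|
|version bread     |

Derivation:
Line 1: ['heart', 'sky', 'year'] (min_width=14, slack=4)
Line 2: ['address', 'is', 'sand'] (min_width=15, slack=3)
Line 3: ['play', 'bed', 'do', 'deep'] (min_width=16, slack=2)
Line 4: ['walk', 'forest'] (min_width=11, slack=7)
Line 5: ['version', 'bread'] (min_width=13, slack=5)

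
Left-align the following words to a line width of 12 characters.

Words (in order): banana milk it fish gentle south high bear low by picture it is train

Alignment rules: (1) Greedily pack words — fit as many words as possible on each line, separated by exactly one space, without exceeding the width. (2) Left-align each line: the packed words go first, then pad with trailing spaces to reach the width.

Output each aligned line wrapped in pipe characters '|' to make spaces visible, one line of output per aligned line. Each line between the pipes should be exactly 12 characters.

Line 1: ['banana', 'milk'] (min_width=11, slack=1)
Line 2: ['it', 'fish'] (min_width=7, slack=5)
Line 3: ['gentle', 'south'] (min_width=12, slack=0)
Line 4: ['high', 'bear'] (min_width=9, slack=3)
Line 5: ['low', 'by'] (min_width=6, slack=6)
Line 6: ['picture', 'it'] (min_width=10, slack=2)
Line 7: ['is', 'train'] (min_width=8, slack=4)

Answer: |banana milk |
|it fish     |
|gentle south|
|high bear   |
|low by      |
|picture it  |
|is train    |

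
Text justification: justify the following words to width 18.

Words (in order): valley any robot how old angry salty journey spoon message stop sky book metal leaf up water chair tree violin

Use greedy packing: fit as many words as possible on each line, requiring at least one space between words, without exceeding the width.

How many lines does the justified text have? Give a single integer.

Line 1: ['valley', 'any', 'robot'] (min_width=16, slack=2)
Line 2: ['how', 'old', 'angry'] (min_width=13, slack=5)
Line 3: ['salty', 'journey'] (min_width=13, slack=5)
Line 4: ['spoon', 'message', 'stop'] (min_width=18, slack=0)
Line 5: ['sky', 'book', 'metal'] (min_width=14, slack=4)
Line 6: ['leaf', 'up', 'water'] (min_width=13, slack=5)
Line 7: ['chair', 'tree', 'violin'] (min_width=17, slack=1)
Total lines: 7

Answer: 7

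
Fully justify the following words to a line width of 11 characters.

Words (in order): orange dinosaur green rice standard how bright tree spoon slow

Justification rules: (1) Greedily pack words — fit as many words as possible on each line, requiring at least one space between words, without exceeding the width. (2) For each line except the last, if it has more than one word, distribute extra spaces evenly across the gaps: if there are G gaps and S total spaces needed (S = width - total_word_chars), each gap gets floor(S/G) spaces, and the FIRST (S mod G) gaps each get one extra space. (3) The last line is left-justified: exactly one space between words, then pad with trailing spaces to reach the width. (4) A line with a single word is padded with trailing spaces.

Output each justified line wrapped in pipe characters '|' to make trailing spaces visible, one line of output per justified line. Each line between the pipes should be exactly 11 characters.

Line 1: ['orange'] (min_width=6, slack=5)
Line 2: ['dinosaur'] (min_width=8, slack=3)
Line 3: ['green', 'rice'] (min_width=10, slack=1)
Line 4: ['standard'] (min_width=8, slack=3)
Line 5: ['how', 'bright'] (min_width=10, slack=1)
Line 6: ['tree', 'spoon'] (min_width=10, slack=1)
Line 7: ['slow'] (min_width=4, slack=7)

Answer: |orange     |
|dinosaur   |
|green  rice|
|standard   |
|how  bright|
|tree  spoon|
|slow       |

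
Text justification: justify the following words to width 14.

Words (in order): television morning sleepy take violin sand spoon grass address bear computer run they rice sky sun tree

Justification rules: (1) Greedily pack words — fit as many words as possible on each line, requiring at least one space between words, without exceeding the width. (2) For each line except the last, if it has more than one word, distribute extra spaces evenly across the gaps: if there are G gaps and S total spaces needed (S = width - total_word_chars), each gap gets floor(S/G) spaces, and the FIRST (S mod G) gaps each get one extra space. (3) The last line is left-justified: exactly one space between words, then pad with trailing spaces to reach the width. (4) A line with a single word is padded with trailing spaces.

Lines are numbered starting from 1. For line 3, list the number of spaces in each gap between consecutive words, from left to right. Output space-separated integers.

Answer: 4

Derivation:
Line 1: ['television'] (min_width=10, slack=4)
Line 2: ['morning', 'sleepy'] (min_width=14, slack=0)
Line 3: ['take', 'violin'] (min_width=11, slack=3)
Line 4: ['sand', 'spoon'] (min_width=10, slack=4)
Line 5: ['grass', 'address'] (min_width=13, slack=1)
Line 6: ['bear', 'computer'] (min_width=13, slack=1)
Line 7: ['run', 'they', 'rice'] (min_width=13, slack=1)
Line 8: ['sky', 'sun', 'tree'] (min_width=12, slack=2)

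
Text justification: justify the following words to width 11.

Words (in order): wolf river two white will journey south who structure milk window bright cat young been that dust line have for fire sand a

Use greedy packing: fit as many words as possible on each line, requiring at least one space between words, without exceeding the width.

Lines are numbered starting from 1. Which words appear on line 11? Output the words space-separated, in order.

Line 1: ['wolf', 'river'] (min_width=10, slack=1)
Line 2: ['two', 'white'] (min_width=9, slack=2)
Line 3: ['will'] (min_width=4, slack=7)
Line 4: ['journey'] (min_width=7, slack=4)
Line 5: ['south', 'who'] (min_width=9, slack=2)
Line 6: ['structure'] (min_width=9, slack=2)
Line 7: ['milk', 'window'] (min_width=11, slack=0)
Line 8: ['bright', 'cat'] (min_width=10, slack=1)
Line 9: ['young', 'been'] (min_width=10, slack=1)
Line 10: ['that', 'dust'] (min_width=9, slack=2)
Line 11: ['line', 'have'] (min_width=9, slack=2)
Line 12: ['for', 'fire'] (min_width=8, slack=3)
Line 13: ['sand', 'a'] (min_width=6, slack=5)

Answer: line have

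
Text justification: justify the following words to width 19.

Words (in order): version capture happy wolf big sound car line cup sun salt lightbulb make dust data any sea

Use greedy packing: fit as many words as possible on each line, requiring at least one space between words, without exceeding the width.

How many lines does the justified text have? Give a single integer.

Line 1: ['version', 'capture'] (min_width=15, slack=4)
Line 2: ['happy', 'wolf', 'big'] (min_width=14, slack=5)
Line 3: ['sound', 'car', 'line', 'cup'] (min_width=18, slack=1)
Line 4: ['sun', 'salt', 'lightbulb'] (min_width=18, slack=1)
Line 5: ['make', 'dust', 'data', 'any'] (min_width=18, slack=1)
Line 6: ['sea'] (min_width=3, slack=16)
Total lines: 6

Answer: 6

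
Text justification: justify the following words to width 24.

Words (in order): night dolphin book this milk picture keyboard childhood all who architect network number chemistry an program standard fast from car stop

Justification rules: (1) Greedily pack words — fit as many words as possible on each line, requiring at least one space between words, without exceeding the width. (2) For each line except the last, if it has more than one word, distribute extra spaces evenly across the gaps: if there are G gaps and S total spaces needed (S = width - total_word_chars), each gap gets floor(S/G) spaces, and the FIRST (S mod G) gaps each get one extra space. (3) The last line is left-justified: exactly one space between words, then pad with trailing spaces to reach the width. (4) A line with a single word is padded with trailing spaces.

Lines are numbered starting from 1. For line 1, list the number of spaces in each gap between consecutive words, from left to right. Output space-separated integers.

Answer: 2 1 1

Derivation:
Line 1: ['night', 'dolphin', 'book', 'this'] (min_width=23, slack=1)
Line 2: ['milk', 'picture', 'keyboard'] (min_width=21, slack=3)
Line 3: ['childhood', 'all', 'who'] (min_width=17, slack=7)
Line 4: ['architect', 'network', 'number'] (min_width=24, slack=0)
Line 5: ['chemistry', 'an', 'program'] (min_width=20, slack=4)
Line 6: ['standard', 'fast', 'from', 'car'] (min_width=22, slack=2)
Line 7: ['stop'] (min_width=4, slack=20)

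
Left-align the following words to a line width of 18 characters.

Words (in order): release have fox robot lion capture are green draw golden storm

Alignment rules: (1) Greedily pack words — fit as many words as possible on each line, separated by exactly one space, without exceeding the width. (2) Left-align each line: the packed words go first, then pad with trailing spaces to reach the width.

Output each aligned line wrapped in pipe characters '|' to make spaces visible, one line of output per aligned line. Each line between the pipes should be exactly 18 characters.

Line 1: ['release', 'have', 'fox'] (min_width=16, slack=2)
Line 2: ['robot', 'lion', 'capture'] (min_width=18, slack=0)
Line 3: ['are', 'green', 'draw'] (min_width=14, slack=4)
Line 4: ['golden', 'storm'] (min_width=12, slack=6)

Answer: |release have fox  |
|robot lion capture|
|are green draw    |
|golden storm      |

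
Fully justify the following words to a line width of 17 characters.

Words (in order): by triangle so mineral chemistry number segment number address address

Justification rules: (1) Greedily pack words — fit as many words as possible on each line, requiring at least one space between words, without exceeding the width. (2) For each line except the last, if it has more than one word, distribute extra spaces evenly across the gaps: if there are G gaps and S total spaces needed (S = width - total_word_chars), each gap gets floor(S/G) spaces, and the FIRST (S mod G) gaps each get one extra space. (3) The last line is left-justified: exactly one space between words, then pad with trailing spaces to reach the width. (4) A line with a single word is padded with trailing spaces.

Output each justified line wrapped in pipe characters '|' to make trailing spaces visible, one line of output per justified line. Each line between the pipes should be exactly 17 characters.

Answer: |by   triangle  so|
|mineral chemistry|
|number    segment|
|number    address|
|address          |

Derivation:
Line 1: ['by', 'triangle', 'so'] (min_width=14, slack=3)
Line 2: ['mineral', 'chemistry'] (min_width=17, slack=0)
Line 3: ['number', 'segment'] (min_width=14, slack=3)
Line 4: ['number', 'address'] (min_width=14, slack=3)
Line 5: ['address'] (min_width=7, slack=10)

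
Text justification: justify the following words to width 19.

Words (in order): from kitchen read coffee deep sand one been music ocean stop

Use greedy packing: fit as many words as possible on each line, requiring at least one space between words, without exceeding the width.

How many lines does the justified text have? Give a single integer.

Line 1: ['from', 'kitchen', 'read'] (min_width=17, slack=2)
Line 2: ['coffee', 'deep', 'sand'] (min_width=16, slack=3)
Line 3: ['one', 'been', 'music'] (min_width=14, slack=5)
Line 4: ['ocean', 'stop'] (min_width=10, slack=9)
Total lines: 4

Answer: 4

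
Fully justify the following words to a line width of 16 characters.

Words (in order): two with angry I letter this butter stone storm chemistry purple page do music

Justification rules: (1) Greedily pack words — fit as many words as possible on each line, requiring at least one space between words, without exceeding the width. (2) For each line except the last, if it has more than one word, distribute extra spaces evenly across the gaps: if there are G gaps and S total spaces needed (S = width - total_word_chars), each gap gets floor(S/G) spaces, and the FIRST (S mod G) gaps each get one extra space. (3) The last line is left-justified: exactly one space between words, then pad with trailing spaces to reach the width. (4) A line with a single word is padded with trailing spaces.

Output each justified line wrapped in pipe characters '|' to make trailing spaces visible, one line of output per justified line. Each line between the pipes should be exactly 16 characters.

Line 1: ['two', 'with', 'angry', 'I'] (min_width=16, slack=0)
Line 2: ['letter', 'this'] (min_width=11, slack=5)
Line 3: ['butter', 'stone'] (min_width=12, slack=4)
Line 4: ['storm', 'chemistry'] (min_width=15, slack=1)
Line 5: ['purple', 'page', 'do'] (min_width=14, slack=2)
Line 6: ['music'] (min_width=5, slack=11)

Answer: |two with angry I|
|letter      this|
|butter     stone|
|storm  chemistry|
|purple  page  do|
|music           |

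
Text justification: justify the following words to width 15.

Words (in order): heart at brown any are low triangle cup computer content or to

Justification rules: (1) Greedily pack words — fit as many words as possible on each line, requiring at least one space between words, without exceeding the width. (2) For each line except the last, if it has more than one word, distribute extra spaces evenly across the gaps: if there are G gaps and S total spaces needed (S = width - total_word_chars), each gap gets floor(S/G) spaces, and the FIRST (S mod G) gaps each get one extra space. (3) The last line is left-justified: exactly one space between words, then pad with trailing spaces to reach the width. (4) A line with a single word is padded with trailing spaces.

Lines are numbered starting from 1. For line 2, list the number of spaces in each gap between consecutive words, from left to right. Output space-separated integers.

Line 1: ['heart', 'at', 'brown'] (min_width=14, slack=1)
Line 2: ['any', 'are', 'low'] (min_width=11, slack=4)
Line 3: ['triangle', 'cup'] (min_width=12, slack=3)
Line 4: ['computer'] (min_width=8, slack=7)
Line 5: ['content', 'or', 'to'] (min_width=13, slack=2)

Answer: 3 3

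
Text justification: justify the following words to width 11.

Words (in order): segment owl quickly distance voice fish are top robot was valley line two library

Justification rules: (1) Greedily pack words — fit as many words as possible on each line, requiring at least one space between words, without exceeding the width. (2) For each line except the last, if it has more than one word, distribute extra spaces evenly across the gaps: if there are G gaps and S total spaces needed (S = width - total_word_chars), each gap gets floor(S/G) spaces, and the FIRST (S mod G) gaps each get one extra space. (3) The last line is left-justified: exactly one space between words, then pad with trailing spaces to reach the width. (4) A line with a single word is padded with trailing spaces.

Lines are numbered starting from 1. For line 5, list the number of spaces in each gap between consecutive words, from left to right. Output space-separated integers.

Line 1: ['segment', 'owl'] (min_width=11, slack=0)
Line 2: ['quickly'] (min_width=7, slack=4)
Line 3: ['distance'] (min_width=8, slack=3)
Line 4: ['voice', 'fish'] (min_width=10, slack=1)
Line 5: ['are', 'top'] (min_width=7, slack=4)
Line 6: ['robot', 'was'] (min_width=9, slack=2)
Line 7: ['valley', 'line'] (min_width=11, slack=0)
Line 8: ['two', 'library'] (min_width=11, slack=0)

Answer: 5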